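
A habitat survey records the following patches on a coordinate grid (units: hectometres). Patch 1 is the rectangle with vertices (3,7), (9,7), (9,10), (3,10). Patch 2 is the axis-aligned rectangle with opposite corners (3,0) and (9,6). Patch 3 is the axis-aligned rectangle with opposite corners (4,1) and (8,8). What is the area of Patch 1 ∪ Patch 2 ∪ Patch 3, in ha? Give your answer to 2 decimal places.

58.00

By inclusion–exclusion:
Individual areas: |Patch 1| = 18, |Patch 2| = 36, |Patch 3| = 28.
|Patch 1∩Patch 2| = 0 (no overlap).
|Patch 1∩Patch 3|: x∈[4,8], y∈[7,8] → 4·1 = 4.
|Patch 2∩Patch 3|: x∈[4,8], y∈[1,6] → 4·5 = 20.
|Patch 1∩Patch 2∩Patch 3| = 0.
|Patch 1 ∪ Patch 2 ∪ Patch 3| = 82 − 24 + 0 = 58.00.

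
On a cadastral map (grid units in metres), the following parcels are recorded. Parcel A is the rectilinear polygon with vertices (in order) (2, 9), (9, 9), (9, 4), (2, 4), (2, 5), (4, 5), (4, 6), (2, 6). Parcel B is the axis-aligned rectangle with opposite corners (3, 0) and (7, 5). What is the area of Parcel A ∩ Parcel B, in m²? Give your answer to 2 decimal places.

4.00

The intersection is the polygon with vertices (3,4), (3,5), (4,5), (7,5), (7,4).
By the shoelace formula its area is 4.00.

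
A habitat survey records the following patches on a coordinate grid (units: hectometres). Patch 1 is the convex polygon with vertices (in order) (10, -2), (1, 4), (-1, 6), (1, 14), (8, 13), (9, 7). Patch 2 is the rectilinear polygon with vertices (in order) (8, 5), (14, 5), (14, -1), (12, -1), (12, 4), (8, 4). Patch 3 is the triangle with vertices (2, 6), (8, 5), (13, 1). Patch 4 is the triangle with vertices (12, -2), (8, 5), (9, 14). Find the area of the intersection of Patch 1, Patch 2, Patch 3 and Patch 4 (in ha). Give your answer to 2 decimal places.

0.34

The intersection is the polygon with vertices (9.25,4), (8.571,4), (8,5).
By the shoelace formula its area is 0.34.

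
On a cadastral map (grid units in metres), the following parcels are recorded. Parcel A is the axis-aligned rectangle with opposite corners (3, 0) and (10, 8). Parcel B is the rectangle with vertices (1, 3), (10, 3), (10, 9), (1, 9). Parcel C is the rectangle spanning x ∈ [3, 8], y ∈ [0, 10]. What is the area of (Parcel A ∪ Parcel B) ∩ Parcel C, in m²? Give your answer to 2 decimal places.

The region (Parcel A ∪ Parcel B) ∩ Parcel C is the polygon with vertices (3,0), (3,3), (3,9), (8,9), (8,0).
By the shoelace formula its area is 45.00.

45.00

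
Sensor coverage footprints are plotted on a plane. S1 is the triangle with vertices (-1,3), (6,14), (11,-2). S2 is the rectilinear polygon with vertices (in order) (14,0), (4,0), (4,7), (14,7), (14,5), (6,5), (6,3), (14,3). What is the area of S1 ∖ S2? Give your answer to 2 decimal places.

|S1| = 83.5, |S1∩S2| = 29.7104.
|S1 ∖ S2| = |S1| − |S1∩S2| = 83.5 − 29.7104 = 53.79.

53.79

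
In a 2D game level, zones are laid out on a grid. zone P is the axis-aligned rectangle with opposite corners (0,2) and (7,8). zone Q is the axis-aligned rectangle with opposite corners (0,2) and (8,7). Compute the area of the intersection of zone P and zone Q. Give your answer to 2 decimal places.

35.00

|zone P∩zone Q|: x∈[0,7], y∈[2,7] → 7·5 = 35.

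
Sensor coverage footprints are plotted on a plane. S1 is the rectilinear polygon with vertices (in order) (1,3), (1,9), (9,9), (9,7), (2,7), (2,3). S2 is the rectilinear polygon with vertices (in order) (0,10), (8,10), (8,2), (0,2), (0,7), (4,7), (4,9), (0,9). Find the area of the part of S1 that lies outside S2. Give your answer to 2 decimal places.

8.00

|S1| = 20, |S1∩S2| = 12.
|S1 ∖ S2| = |S1| − |S1∩S2| = 20 − 12 = 8.00.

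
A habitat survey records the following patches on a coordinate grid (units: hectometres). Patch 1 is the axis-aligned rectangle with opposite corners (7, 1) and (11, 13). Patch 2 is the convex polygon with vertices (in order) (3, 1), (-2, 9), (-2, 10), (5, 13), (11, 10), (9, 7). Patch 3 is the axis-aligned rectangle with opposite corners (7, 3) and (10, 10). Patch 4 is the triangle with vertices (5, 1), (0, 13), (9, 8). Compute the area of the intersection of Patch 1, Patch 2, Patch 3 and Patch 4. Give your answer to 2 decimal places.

4.44

The intersection is the polygon with vertices (7,5), (7,9.111), (9,8), (7.667,5.667).
By the shoelace formula its area is 4.44.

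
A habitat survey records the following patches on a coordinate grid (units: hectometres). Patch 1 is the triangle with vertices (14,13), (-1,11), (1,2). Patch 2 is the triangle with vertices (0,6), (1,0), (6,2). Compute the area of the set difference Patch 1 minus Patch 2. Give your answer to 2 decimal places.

|Patch 1| = 69.5, |Patch 1∩Patch 2| = 5.1216.
|Patch 1 ∖ Patch 2| = |Patch 1| − |Patch 1∩Patch 2| = 69.5 − 5.1216 = 64.38.

64.38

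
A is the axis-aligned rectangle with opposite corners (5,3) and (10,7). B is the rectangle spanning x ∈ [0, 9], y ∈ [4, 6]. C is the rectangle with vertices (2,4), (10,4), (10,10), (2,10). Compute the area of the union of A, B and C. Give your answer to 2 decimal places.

57.00

By inclusion–exclusion:
Individual areas: |A| = 20, |B| = 18, |C| = 48.
|A∩B|: x∈[5,9], y∈[4,6] → 4·2 = 8.
|A∩C|: x∈[5,10], y∈[4,7] → 5·3 = 15.
|B∩C|: x∈[2,9], y∈[4,6] → 7·2 = 14.
|A∩B∩C| = 8.
|A ∪ B ∪ C| = 86 − 37 + 8 = 57.00.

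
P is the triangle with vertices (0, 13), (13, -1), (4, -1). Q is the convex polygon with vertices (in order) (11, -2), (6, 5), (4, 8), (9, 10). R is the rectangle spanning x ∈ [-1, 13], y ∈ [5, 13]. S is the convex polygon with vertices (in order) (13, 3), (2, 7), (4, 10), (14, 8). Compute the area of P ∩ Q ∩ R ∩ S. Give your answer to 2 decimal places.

2.63

The intersection is the polygon with vertices (4.469,8.188), (7.392,5.039), (5.52,5.72), (4,8).
By the shoelace formula its area is 2.63.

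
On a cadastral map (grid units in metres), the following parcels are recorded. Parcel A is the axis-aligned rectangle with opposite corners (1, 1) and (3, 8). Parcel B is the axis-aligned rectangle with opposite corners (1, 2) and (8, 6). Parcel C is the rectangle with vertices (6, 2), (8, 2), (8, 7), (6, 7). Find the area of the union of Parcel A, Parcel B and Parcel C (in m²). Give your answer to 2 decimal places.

36.00

By inclusion–exclusion:
Individual areas: |Parcel A| = 14, |Parcel B| = 28, |Parcel C| = 10.
|Parcel A∩Parcel B|: x∈[1,3], y∈[2,6] → 2·4 = 8.
|Parcel A∩Parcel C| = 0 (no overlap).
|Parcel B∩Parcel C|: x∈[6,8], y∈[2,6] → 2·4 = 8.
|Parcel A∩Parcel B∩Parcel C| = 0.
|Parcel A ∪ Parcel B ∪ Parcel C| = 52 − 16 + 0 = 36.00.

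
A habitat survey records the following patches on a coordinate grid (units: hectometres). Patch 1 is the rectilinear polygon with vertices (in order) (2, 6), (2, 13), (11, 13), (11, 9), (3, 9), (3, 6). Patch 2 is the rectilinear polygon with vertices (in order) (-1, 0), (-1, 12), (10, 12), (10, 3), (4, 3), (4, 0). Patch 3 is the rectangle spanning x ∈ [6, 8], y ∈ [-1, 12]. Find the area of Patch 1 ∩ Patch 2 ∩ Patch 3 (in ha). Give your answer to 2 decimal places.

6.00

The intersection is the polygon with vertices (8,12), (8,9), (6,9), (6,12).
By the shoelace formula its area is 6.00.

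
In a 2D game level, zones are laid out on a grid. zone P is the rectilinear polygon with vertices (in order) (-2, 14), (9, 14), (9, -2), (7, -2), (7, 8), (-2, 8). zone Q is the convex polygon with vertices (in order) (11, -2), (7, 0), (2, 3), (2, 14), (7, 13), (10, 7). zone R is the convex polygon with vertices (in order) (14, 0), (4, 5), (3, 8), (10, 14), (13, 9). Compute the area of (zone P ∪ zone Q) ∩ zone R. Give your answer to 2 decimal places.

The region (zone P ∪ zone Q) ∩ zone R is the polygon with vertices (9,9), (10,7), (10.588,1.706), (4,5), (3,8), (9,13.143).
By the shoelace formula its area is 45.40.

45.40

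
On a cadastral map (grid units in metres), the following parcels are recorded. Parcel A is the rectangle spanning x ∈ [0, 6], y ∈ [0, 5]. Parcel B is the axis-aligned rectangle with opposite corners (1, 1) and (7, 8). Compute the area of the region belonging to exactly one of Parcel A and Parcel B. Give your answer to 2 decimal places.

|Parcel A∩Parcel B|: x∈[1,6], y∈[1,5] → 5·4 = 20.
|Parcel A △ Parcel B| = |Parcel A| + |Parcel B| − 2·|Parcel A∩Parcel B| = 30 + 42 − 40 = 32.00.

32.00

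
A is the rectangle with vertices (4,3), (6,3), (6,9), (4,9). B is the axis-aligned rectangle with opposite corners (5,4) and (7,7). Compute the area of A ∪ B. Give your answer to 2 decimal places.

15.00

By inclusion–exclusion:
Individual areas: |A| = 12, |B| = 6.
|A∩B|: x∈[5,6], y∈[4,7] → 1·3 = 3.
|A ∪ B| = 18 − 3 = 15.00.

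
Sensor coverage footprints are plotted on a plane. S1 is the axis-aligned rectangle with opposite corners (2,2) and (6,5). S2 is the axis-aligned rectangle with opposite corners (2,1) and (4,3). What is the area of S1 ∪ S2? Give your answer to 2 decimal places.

By inclusion–exclusion:
Individual areas: |S1| = 12, |S2| = 4.
|S1∩S2|: x∈[2,4], y∈[2,3] → 2·1 = 2.
|S1 ∪ S2| = 16 − 2 = 14.00.

14.00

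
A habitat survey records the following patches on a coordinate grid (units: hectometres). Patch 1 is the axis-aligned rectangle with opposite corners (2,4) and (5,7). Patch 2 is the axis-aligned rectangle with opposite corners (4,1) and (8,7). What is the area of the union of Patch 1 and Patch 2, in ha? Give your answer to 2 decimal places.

30.00

By inclusion–exclusion:
Individual areas: |Patch 1| = 9, |Patch 2| = 24.
|Patch 1∩Patch 2|: x∈[4,5], y∈[4,7] → 1·3 = 3.
|Patch 1 ∪ Patch 2| = 33 − 3 = 30.00.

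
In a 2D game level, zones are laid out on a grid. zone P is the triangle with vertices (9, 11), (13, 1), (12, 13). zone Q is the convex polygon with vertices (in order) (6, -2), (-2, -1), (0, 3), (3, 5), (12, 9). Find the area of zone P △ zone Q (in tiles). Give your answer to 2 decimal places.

|zone P| = 19, |zone Q| = 68, |zone P∩zone Q| = 1.6464.
|zone P △ zone Q| = |zone P| + |zone Q| − 2·|zone P∩zone Q| = 19 + 68 − 3.2928 = 83.71.

83.71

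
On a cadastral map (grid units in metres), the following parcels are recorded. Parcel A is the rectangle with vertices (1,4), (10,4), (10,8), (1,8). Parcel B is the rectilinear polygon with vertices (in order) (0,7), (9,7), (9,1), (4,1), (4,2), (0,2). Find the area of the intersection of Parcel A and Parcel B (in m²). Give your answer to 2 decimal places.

24.00

The intersection is the polygon with vertices (1,4), (1,7), (9,7), (9,4).
By the shoelace formula its area is 24.00.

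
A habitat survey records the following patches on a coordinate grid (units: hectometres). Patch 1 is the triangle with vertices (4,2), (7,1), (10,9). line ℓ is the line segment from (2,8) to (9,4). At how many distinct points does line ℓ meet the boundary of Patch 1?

2

The segment meets the boundary at (8.279,4.412), (6.795,5.26).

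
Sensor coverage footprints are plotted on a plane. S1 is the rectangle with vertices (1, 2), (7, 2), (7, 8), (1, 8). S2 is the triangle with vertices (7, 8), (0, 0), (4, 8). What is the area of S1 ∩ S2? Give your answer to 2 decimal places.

11.25

The intersection is the polygon with vertices (7,8), (1.75,2), (1,2), (4,8).
By the shoelace formula its area is 11.25.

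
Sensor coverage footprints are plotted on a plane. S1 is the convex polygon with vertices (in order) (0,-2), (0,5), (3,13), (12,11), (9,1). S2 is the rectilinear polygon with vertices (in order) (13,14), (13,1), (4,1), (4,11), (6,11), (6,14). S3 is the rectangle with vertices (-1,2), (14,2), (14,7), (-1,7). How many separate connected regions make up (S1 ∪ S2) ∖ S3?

2

(S1 ∪ S2) ∖ S3 splits into 2 disjoint pieces (area 72.75, area 26.5).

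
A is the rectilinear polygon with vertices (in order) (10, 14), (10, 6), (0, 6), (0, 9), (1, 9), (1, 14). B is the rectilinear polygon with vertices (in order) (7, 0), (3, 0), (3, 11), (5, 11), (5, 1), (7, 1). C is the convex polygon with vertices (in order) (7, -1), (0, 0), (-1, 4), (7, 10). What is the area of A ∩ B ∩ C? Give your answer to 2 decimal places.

3.50

The intersection is the polygon with vertices (3,7), (5,8.5), (5,6), (3,6).
By the shoelace formula its area is 3.50.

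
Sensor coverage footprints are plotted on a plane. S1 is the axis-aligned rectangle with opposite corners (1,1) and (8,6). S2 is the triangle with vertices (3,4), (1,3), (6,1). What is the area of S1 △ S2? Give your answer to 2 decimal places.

30.50

|S1| = 35, |S2| = 4.5, |S1∩S2| = 4.5.
|S1 △ S2| = |S1| + |S2| − 2·|S1∩S2| = 35 + 4.5 − 9 = 30.50.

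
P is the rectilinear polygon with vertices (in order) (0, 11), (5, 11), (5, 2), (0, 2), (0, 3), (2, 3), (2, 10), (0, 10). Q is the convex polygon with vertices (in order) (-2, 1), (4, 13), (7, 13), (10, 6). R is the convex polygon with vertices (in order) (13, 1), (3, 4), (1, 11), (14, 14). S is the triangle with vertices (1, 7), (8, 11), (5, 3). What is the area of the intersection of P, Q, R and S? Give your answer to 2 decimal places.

The intersection is the polygon with vertices (4.353,3.647), (2.6,5.4), (2,7.5), (2,7.571), (5,9.286), (5,3.917).
By the shoelace formula its area is 11.04.

11.04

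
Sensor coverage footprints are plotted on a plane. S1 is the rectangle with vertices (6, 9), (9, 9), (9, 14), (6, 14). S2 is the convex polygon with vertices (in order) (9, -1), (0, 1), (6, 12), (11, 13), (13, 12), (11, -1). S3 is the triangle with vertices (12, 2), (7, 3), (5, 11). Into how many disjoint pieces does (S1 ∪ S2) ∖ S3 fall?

(S1 ∪ S2) ∖ S3 splits into 2 disjoint pieces (area 48.758, area 55.0213).

2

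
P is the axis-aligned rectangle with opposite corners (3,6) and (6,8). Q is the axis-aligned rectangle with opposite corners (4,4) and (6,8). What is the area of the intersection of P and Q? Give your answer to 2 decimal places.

|P∩Q|: x∈[4,6], y∈[6,8] → 2·2 = 4.

4.00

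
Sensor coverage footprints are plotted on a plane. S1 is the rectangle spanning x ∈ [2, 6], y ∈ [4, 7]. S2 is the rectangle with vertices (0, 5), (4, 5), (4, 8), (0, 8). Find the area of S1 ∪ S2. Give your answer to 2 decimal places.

By inclusion–exclusion:
Individual areas: |S1| = 12, |S2| = 12.
|S1∩S2|: x∈[2,4], y∈[5,7] → 2·2 = 4.
|S1 ∪ S2| = 24 − 4 = 20.00.

20.00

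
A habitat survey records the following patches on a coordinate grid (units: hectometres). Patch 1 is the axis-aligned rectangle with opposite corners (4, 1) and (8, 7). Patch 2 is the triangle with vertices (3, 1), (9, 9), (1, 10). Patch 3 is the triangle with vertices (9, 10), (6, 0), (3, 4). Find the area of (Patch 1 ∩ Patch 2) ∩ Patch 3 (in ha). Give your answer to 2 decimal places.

The region (Patch 1 ∩ Patch 2) ∩ Patch 3 is the polygon with vertices (7.5,7), (4.125,2.5), (4,2.667), (4,5), (6,7).
By the shoelace formula its area is 6.15.

6.15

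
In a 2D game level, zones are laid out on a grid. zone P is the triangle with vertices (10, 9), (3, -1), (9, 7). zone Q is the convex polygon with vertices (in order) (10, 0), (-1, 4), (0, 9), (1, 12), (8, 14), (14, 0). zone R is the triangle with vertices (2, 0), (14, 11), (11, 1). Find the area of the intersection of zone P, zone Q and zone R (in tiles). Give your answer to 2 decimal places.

0.62

The intersection is the polygon with vertices (5.089,1.786), (4.978,1.826), (6.744,4.349), (7.6,5.133).
By the shoelace formula its area is 0.62.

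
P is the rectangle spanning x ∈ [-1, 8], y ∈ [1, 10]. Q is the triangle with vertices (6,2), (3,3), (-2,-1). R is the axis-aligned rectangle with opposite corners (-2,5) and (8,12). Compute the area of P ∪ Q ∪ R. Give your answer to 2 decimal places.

By inclusion–exclusion:
Individual areas: |P| = 81, |Q| = 8.5, |R| = 70.
|P∩Q| = 5.6667.
|P∩R|: x∈[-1,8], y∈[5,10] → 9·5 = 45.
|Q∩R| = 0.
|P∩Q∩R| = 0.
|P ∪ Q ∪ R| = 159.5 − 50.6667 + 0 = 108.83.

108.83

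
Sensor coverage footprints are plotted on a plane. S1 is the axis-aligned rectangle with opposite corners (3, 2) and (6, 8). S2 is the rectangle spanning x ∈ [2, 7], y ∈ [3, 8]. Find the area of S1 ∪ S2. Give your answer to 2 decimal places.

28.00

By inclusion–exclusion:
Individual areas: |S1| = 18, |S2| = 25.
|S1∩S2|: x∈[3,6], y∈[3,8] → 3·5 = 15.
|S1 ∪ S2| = 43 − 15 = 28.00.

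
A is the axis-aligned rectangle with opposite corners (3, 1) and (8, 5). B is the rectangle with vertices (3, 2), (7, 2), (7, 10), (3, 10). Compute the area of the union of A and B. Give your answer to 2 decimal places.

40.00

By inclusion–exclusion:
Individual areas: |A| = 20, |B| = 32.
|A∩B|: x∈[3,7], y∈[2,5] → 4·3 = 12.
|A ∪ B| = 52 − 12 = 40.00.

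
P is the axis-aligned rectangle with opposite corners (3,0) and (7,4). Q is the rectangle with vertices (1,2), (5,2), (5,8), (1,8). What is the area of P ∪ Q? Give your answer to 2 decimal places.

By inclusion–exclusion:
Individual areas: |P| = 16, |Q| = 24.
|P∩Q|: x∈[3,5], y∈[2,4] → 2·2 = 4.
|P ∪ Q| = 40 − 4 = 36.00.

36.00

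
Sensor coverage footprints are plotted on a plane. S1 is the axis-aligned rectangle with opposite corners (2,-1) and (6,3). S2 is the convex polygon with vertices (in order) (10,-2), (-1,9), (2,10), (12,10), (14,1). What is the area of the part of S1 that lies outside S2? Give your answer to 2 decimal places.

|S1| = 16, |S1∩S2| = 0.5.
|S1 ∖ S2| = |S1| − |S1∩S2| = 16 − 0.5 = 15.50.

15.50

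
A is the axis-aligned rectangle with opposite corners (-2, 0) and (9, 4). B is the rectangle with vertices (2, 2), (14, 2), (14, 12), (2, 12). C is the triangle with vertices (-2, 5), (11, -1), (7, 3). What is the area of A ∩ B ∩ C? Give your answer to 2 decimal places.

The intersection is the polygon with vertices (4.5,2), (2,3.154), (2,4), (2.5,4), (7,3), (8,2).
By the shoelace formula its area is 6.81.

6.81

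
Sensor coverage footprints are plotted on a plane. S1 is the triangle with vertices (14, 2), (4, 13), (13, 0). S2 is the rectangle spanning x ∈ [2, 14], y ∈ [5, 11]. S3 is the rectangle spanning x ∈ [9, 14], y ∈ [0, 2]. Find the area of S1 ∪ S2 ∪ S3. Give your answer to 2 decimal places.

By inclusion–exclusion:
Individual areas: |S1| = 15.5, |S2| = 72, |S3| = 10.
|S1∩S2| = 6.5035.
|S1∩S3| = 2.3846.
|S2∩S3| = 0 (no overlap).
|S1∩S2∩S3| = 0.
|S1 ∪ S2 ∪ S3| = 97.5 − 8.8881 + 0 = 88.61.

88.61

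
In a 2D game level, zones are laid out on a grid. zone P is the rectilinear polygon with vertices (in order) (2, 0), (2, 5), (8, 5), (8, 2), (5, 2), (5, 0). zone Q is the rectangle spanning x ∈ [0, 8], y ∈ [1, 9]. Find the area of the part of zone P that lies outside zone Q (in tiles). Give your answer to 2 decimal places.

|zone P| = 24, |zone P∩zone Q| = 21.
|zone P ∖ zone Q| = |zone P| − |zone P∩zone Q| = 24 − 21 = 3.00.

3.00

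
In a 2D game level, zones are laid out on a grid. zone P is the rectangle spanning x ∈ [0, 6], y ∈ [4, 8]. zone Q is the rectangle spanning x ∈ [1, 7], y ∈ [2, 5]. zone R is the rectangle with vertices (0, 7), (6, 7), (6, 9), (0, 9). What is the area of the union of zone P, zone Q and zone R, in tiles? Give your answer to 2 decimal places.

43.00

By inclusion–exclusion:
Individual areas: |zone P| = 24, |zone Q| = 18, |zone R| = 12.
|zone P∩zone Q|: x∈[1,6], y∈[4,5] → 5·1 = 5.
|zone P∩zone R|: x∈[0,6], y∈[7,8] → 6·1 = 6.
|zone Q∩zone R| = 0 (no overlap).
|zone P∩zone Q∩zone R| = 0.
|zone P ∪ zone Q ∪ zone R| = 54 − 11 + 0 = 43.00.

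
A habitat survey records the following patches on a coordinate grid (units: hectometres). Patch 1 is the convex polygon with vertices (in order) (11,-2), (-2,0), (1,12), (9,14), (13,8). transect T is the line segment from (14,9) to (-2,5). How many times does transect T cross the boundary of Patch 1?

The segment meets the boundary at (-0.667,5.333), (12.571,8.643).

2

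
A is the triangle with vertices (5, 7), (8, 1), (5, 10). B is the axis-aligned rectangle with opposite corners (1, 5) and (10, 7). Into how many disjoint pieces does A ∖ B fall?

2

A ∖ B splits into 2 disjoint pieces (area 1.3333, area 1.5).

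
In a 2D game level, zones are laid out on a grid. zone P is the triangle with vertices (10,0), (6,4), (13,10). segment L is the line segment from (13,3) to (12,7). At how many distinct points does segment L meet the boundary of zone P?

1

The segment meets the boundary at (12.045,6.818).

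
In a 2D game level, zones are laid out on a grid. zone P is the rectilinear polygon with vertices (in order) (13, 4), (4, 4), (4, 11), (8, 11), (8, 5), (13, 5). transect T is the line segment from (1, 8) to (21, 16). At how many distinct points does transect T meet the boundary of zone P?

The segment meets the boundary at (8,10.8), (4,9.2).

2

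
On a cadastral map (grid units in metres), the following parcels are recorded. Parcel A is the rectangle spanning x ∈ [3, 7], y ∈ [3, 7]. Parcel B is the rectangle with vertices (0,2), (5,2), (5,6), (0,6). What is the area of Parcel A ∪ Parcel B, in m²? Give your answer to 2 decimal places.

By inclusion–exclusion:
Individual areas: |Parcel A| = 16, |Parcel B| = 20.
|Parcel A∩Parcel B|: x∈[3,5], y∈[3,6] → 2·3 = 6.
|Parcel A ∪ Parcel B| = 36 − 6 = 30.00.

30.00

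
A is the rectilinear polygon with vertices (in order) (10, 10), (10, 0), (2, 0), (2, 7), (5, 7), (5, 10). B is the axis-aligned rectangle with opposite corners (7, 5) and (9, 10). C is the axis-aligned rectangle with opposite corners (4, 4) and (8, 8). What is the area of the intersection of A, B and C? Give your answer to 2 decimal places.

3.00

The intersection is the polygon with vertices (7,5), (7,8), (8,8), (8,5).
By the shoelace formula its area is 3.00.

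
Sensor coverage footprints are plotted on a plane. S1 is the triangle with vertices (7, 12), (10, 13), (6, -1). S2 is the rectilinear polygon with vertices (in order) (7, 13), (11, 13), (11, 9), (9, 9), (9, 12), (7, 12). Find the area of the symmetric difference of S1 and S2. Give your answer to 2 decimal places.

24.50

|S1| = 19, |S2| = 10, |S1∩S2| = 2.25.
|S1 △ S2| = |S1| + |S2| − 2·|S1∩S2| = 19 + 10 − 4.5 = 24.50.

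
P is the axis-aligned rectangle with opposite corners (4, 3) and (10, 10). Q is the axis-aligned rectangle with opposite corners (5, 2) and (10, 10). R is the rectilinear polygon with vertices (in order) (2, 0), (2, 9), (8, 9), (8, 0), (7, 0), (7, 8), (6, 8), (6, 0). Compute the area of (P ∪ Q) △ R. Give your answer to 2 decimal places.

51.00

|P ∪ Q| = 47.
|(P ∪ Q) ∩ R| = 21.
|(P ∪ Q) △ R| = 47 + 46 − 42 = 51.00.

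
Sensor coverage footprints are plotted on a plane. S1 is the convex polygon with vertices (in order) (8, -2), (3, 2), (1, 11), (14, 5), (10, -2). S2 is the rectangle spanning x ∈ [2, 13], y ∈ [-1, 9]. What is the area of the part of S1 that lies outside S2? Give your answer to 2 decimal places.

|S1| = 89, |S1∩S2| = 80.4002.
|S1 ∖ S2| = |S1| − |S1∩S2| = 89 − 80.4002 = 8.60.

8.60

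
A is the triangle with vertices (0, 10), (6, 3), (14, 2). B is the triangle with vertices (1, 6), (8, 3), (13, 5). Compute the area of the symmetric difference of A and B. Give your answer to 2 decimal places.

19.98

|A| = 25, |B| = 14.5, |A∩B| = 9.7609.
|A △ B| = |A| + |B| − 2·|A∩B| = 25 + 14.5 − 19.5217 = 19.98.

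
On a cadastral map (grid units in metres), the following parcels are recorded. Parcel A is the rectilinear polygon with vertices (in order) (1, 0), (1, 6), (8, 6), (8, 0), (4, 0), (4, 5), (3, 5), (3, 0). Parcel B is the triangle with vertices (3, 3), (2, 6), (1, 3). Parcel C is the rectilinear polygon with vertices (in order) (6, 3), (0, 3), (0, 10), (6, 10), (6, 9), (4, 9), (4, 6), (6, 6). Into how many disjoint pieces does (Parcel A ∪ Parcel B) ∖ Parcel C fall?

2

(Parcel A ∪ Parcel B) ∖ Parcel C splits into 2 disjoint pieces (area 18, area 6).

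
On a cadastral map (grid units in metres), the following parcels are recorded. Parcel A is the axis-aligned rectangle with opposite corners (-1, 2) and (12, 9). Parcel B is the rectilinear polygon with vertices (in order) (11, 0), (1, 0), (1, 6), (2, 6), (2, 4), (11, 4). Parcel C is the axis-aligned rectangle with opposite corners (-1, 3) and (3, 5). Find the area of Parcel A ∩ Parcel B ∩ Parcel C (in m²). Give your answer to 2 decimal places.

3.00

The intersection is the polygon with vertices (1,5), (2,5), (2,4), (3,4), (3,3), (1,3).
By the shoelace formula its area is 3.00.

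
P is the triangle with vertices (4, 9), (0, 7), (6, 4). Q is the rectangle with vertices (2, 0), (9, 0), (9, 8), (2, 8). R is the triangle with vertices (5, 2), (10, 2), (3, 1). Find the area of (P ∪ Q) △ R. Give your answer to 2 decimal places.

56.84

|P ∪ Q| = 59.2.
|(P ∪ Q) ∩ R| = 2.4286.
|(P ∪ Q) △ R| = 59.2 + 2.5 − 4.8571 = 56.84.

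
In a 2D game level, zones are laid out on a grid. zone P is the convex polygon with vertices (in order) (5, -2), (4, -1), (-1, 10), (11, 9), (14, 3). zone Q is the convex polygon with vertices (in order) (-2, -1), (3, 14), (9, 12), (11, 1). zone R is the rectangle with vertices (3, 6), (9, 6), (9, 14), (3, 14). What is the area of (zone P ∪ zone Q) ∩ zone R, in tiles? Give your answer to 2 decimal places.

The region (zone P ∪ zone Q) ∩ zone R is the polygon with vertices (9,12), (9,6), (3,6), (3,14).
By the shoelace formula its area is 42.00.

42.00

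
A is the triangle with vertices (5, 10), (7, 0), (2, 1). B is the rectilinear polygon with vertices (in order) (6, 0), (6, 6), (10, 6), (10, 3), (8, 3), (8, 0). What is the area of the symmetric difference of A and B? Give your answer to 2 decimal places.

|A| = 24, |B| = 18, |A∩B| = 2.4.
|A △ B| = |A| + |B| − 2·|A∩B| = 24 + 18 − 4.8 = 37.20.

37.20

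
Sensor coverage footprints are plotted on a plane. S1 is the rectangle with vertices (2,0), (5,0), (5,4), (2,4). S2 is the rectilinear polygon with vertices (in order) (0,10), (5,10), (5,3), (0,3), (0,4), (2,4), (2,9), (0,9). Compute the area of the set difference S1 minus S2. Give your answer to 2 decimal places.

|S1| = 12, |S1∩S2| = 3.
|S1 ∖ S2| = |S1| − |S1∩S2| = 12 − 3 = 9.00.

9.00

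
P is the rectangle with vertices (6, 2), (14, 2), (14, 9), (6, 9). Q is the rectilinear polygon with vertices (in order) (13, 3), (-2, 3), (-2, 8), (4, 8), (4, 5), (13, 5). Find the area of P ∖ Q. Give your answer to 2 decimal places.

42.00

|P| = 56, |P∩Q| = 14.
|P ∖ Q| = |P| − |P∩Q| = 56 − 14 = 42.00.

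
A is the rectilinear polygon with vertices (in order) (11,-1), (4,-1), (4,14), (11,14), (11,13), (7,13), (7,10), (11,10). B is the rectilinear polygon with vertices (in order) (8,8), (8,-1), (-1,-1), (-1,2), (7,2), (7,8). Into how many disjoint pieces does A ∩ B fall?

A ∩ B is a single connected region.

1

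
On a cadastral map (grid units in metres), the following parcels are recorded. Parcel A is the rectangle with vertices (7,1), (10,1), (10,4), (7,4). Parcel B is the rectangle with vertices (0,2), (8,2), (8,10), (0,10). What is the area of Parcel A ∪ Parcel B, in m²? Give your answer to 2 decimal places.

71.00

By inclusion–exclusion:
Individual areas: |Parcel A| = 9, |Parcel B| = 64.
|Parcel A∩Parcel B|: x∈[7,8], y∈[2,4] → 1·2 = 2.
|Parcel A ∪ Parcel B| = 73 − 2 = 71.00.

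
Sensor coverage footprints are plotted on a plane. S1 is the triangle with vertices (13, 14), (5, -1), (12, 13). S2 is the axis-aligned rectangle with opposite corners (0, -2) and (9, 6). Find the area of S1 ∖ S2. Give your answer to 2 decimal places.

|S1| = 3.5, |S1∩S2| = 0.8167.
|S1 ∖ S2| = |S1| − |S1∩S2| = 3.5 − 0.8167 = 2.68.

2.68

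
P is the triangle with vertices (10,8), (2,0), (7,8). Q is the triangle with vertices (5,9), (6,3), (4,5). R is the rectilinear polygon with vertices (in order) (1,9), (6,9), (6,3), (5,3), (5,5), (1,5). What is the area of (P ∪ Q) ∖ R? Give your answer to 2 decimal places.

10.28

|P ∪ Q| = 15.716.
|(P ∪ Q) ∩ R| = 5.4391.
|(P ∪ Q) ∖ R| = 15.716 − 5.4391 = 10.28.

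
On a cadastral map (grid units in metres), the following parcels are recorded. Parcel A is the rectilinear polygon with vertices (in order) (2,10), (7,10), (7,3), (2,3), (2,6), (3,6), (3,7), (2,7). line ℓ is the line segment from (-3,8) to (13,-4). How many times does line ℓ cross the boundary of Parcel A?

2

The segment meets the boundary at (3.667,3), (2,4.25).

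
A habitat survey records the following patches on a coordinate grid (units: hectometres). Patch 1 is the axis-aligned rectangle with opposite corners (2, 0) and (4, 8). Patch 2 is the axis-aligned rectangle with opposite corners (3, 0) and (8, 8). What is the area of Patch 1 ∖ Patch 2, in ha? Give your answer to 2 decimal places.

8.00

|Patch 1∩Patch 2|: x∈[3,4], y∈[0,8] → 1·8 = 8.
|Patch 1| = 16.
|Patch 1 ∖ Patch 2| = |Patch 1| − |Patch 1∩Patch 2| = 16 − 8 = 8.00.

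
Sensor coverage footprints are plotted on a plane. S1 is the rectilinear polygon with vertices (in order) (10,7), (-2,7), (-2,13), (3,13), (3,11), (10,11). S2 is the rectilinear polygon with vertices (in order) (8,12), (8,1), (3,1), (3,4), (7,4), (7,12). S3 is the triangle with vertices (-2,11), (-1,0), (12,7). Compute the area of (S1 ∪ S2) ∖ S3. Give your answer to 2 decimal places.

|S1 ∪ S2| = 77.
|(S1 ∪ S2) ∩ S3| = 32.2892.
|(S1 ∪ S2) ∖ S3| = 77 − 32.2892 = 44.71.

44.71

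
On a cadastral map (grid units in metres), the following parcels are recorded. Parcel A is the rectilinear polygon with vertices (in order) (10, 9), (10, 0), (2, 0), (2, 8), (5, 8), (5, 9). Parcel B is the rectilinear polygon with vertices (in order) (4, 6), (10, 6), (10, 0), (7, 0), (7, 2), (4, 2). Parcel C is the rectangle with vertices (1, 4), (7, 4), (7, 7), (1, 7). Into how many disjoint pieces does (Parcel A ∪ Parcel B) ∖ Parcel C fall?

(Parcel A ∪ Parcel B) ∖ Parcel C is a single connected region.

1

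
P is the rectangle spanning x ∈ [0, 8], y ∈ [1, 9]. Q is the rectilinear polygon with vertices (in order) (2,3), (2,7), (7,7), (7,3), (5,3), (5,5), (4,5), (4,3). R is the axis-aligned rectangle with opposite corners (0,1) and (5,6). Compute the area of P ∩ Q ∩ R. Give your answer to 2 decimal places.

7.00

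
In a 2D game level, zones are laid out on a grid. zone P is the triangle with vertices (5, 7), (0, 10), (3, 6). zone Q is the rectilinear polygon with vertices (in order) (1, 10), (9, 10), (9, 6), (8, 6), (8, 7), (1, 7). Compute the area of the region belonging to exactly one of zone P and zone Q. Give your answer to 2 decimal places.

|zone P| = 5.5, |zone Q| = 25, |zone P∩zone Q| = 3.7583.
|zone P △ zone Q| = |zone P| + |zone Q| − 2·|zone P∩zone Q| = 5.5 + 25 − 7.5167 = 22.98.

22.98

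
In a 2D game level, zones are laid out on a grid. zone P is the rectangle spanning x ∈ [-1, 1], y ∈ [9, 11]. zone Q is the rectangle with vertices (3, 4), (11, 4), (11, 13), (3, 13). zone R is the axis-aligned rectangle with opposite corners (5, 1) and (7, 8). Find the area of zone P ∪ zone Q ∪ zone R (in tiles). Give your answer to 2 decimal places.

82.00

By inclusion–exclusion:
Individual areas: |zone P| = 4, |zone Q| = 72, |zone R| = 14.
|zone P∩zone Q| = 0 (no overlap).
|zone P∩zone R| = 0 (no overlap).
|zone Q∩zone R|: x∈[5,7], y∈[4,8] → 2·4 = 8.
|zone P∩zone Q∩zone R| = 0.
|zone P ∪ zone Q ∪ zone R| = 90 − 8 + 0 = 82.00.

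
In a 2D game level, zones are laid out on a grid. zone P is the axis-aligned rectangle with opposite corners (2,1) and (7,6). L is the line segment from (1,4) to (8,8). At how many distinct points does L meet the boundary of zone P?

The segment meets the boundary at (4.5,6), (2,4.571).

2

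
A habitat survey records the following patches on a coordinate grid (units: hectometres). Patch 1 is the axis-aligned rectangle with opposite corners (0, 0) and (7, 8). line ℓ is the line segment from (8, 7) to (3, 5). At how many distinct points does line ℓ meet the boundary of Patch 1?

The segment meets the boundary at (7,6.6).

1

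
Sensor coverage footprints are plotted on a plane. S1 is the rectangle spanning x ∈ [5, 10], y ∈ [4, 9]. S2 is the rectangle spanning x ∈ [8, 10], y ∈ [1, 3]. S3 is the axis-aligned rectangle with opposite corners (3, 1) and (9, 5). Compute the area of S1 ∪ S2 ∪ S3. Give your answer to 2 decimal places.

47.00

By inclusion–exclusion:
Individual areas: |S1| = 25, |S2| = 4, |S3| = 24.
|S1∩S2| = 0 (no overlap).
|S1∩S3|: x∈[5,9], y∈[4,5] → 4·1 = 4.
|S2∩S3|: x∈[8,9], y∈[1,3] → 1·2 = 2.
|S1∩S2∩S3| = 0.
|S1 ∪ S2 ∪ S3| = 53 − 6 + 0 = 47.00.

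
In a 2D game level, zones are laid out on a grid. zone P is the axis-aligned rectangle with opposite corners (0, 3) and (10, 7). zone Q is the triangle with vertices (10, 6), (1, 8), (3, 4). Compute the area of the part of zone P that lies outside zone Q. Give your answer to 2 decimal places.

26.00

|zone P| = 40, |zone P∩zone Q| = 14.
|zone P ∖ zone Q| = |zone P| − |zone P∩zone Q| = 40 − 14 = 26.00.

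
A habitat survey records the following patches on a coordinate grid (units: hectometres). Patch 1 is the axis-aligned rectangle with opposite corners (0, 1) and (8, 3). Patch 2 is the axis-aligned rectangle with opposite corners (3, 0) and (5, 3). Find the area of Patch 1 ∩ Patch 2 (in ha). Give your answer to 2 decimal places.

4.00

|Patch 1∩Patch 2|: x∈[3,5], y∈[1,3] → 2·2 = 4.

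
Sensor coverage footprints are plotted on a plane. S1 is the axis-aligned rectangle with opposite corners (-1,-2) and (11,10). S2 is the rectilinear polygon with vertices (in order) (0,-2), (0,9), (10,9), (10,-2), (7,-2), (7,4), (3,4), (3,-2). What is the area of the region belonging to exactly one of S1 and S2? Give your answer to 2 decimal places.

|S1| = 144, |S2| = 86, |S1∩S2| = 86.
|S1 △ S2| = |S1| + |S2| − 2·|S1∩S2| = 144 + 86 − 172 = 58.00.

58.00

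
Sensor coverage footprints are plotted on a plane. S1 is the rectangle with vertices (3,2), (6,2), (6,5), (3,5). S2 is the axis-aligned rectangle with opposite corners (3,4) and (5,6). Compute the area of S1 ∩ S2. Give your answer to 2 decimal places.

|S1∩S2|: x∈[3,5], y∈[4,5] → 2·1 = 2.

2.00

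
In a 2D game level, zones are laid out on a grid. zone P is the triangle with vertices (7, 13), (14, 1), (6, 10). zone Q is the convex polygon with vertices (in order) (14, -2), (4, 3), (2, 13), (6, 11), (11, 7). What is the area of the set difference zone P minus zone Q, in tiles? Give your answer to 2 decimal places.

|zone P| = 16.5, |zone P∩zone Q| = 10.0809.
|zone P ∖ zone Q| = |zone P| − |zone P∩zone Q| = 16.5 − 10.0809 = 6.42.

6.42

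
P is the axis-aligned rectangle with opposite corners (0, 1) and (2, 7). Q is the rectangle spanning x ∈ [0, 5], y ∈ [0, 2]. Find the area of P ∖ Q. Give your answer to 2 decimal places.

10.00

|P∩Q|: x∈[0,2], y∈[1,2] → 2·1 = 2.
|P| = 12.
|P ∖ Q| = |P| − |P∩Q| = 12 − 2 = 10.00.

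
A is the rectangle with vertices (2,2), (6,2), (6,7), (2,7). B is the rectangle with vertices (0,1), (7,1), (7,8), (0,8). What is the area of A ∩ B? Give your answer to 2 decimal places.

|A∩B|: x∈[2,6], y∈[2,7] → 4·5 = 20.

20.00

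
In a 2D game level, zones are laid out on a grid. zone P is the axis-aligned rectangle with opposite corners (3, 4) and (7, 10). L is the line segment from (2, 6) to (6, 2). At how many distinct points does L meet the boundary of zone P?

2

The segment meets the boundary at (4,4), (3,5).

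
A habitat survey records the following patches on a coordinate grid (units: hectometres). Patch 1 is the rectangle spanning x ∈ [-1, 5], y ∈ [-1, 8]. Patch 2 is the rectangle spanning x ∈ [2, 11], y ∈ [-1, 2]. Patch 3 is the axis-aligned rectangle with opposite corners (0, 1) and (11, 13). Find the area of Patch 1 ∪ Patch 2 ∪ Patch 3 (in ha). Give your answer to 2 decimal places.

163.00

By inclusion–exclusion:
Individual areas: |Patch 1| = 54, |Patch 2| = 27, |Patch 3| = 132.
|Patch 1∩Patch 2|: x∈[2,5], y∈[-1,2] → 3·3 = 9.
|Patch 1∩Patch 3|: x∈[0,5], y∈[1,8] → 5·7 = 35.
|Patch 2∩Patch 3|: x∈[2,11], y∈[1,2] → 9·1 = 9.
|Patch 1∩Patch 2∩Patch 3| = 3.
|Patch 1 ∪ Patch 2 ∪ Patch 3| = 213 − 53 + 3 = 163.00.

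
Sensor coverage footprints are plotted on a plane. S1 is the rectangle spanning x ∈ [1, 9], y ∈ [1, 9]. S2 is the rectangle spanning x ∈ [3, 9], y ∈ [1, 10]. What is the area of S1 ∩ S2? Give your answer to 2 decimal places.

|S1∩S2|: x∈[3,9], y∈[1,9] → 6·8 = 48.

48.00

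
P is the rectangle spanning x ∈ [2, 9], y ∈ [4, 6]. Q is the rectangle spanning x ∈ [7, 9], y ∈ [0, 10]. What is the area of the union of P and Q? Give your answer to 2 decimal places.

By inclusion–exclusion:
Individual areas: |P| = 14, |Q| = 20.
|P∩Q|: x∈[7,9], y∈[4,6] → 2·2 = 4.
|P ∪ Q| = 34 − 4 = 30.00.

30.00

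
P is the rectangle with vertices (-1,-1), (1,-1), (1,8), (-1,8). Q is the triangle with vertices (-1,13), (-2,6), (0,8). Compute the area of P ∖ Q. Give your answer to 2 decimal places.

|P| = 18, |P∩Q| = 0.5.
|P ∖ Q| = |P| − |P∩Q| = 18 − 0.5 = 17.50.

17.50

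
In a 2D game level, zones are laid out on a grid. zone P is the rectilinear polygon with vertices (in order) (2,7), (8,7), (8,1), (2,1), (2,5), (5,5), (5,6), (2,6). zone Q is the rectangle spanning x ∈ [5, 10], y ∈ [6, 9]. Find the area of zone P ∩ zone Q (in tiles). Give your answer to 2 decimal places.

The intersection is the polygon with vertices (8,7), (8,6), (5,6), (5,7).
By the shoelace formula its area is 3.00.

3.00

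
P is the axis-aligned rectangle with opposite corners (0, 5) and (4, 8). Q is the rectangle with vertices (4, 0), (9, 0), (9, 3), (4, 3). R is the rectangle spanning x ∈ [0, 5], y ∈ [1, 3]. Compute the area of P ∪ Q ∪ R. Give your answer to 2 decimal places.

By inclusion–exclusion:
Individual areas: |P| = 12, |Q| = 15, |R| = 10.
|P∩Q| = 0 (no overlap).
|P∩R| = 0 (no overlap).
|Q∩R|: x∈[4,5], y∈[1,3] → 1·2 = 2.
|P∩Q∩R| = 0.
|P ∪ Q ∪ R| = 37 − 2 + 0 = 35.00.

35.00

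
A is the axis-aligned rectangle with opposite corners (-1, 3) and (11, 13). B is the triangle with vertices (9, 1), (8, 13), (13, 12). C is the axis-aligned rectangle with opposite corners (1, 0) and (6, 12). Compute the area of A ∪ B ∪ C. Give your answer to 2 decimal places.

By inclusion–exclusion:
Individual areas: |A| = 120, |B| = 29.5, |C| = 60.
|A∩B| = 22.7061.
|A∩C|: x∈[1,6], y∈[3,12] → 5·9 = 45.
|B∩C| = 0.
|A∩B∩C| = 0.
|A ∪ B ∪ C| = 209.5 − 67.7061 + 0 = 141.79.

141.79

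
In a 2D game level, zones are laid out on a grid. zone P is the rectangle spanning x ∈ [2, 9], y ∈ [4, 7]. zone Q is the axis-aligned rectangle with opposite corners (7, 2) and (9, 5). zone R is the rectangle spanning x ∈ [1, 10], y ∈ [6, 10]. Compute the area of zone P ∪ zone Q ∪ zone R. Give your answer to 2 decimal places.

By inclusion–exclusion:
Individual areas: |zone P| = 21, |zone Q| = 6, |zone R| = 36.
|zone P∩zone Q|: x∈[7,9], y∈[4,5] → 2·1 = 2.
|zone P∩zone R|: x∈[2,9], y∈[6,7] → 7·1 = 7.
|zone Q∩zone R| = 0 (no overlap).
|zone P∩zone Q∩zone R| = 0.
|zone P ∪ zone Q ∪ zone R| = 63 − 9 + 0 = 54.00.

54.00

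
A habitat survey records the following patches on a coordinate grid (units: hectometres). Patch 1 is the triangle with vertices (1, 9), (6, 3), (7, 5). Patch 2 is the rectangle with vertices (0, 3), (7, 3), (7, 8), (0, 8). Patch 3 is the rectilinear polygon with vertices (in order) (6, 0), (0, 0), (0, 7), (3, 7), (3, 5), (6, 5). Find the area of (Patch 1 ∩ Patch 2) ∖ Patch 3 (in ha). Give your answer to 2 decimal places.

5.93

|Patch 1 ∩ Patch 2| = 7.6667.
|(Patch 1 ∩ Patch 2) ∩ Patch 3| = 1.7333.
|(Patch 1 ∩ Patch 2) ∖ Patch 3| = 7.6667 − 1.7333 = 5.93.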